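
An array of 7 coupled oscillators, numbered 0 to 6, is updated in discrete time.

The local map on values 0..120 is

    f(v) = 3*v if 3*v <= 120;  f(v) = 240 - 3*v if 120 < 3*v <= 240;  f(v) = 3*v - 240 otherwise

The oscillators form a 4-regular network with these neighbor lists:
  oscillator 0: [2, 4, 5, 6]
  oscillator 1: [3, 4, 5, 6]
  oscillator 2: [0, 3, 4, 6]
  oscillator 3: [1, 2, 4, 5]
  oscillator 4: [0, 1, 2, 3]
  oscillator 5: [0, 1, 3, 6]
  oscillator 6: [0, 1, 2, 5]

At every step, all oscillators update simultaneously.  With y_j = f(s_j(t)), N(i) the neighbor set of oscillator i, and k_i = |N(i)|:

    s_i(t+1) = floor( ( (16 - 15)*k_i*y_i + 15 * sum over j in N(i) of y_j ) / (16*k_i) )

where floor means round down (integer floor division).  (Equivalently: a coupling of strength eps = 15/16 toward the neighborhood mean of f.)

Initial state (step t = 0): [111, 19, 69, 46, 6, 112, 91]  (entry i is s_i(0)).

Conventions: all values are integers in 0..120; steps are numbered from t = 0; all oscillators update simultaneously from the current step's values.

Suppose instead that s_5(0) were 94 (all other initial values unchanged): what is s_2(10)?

Answer: s_2(10) = 92
Key observation: This trace re-runs the system from the modified initial state.

Derivation:
t=0: [111, 19, 69, 46, 6, 94, 91]
t=1: [35, 49, 59, 41, 67, 69, 54]
t=2: [56, 68, 83, 60, 91, 94, 73]
t=3: [29, 38, 44, 31, 43, 46, 38]
t=4: [107, 105, 101, 107, 101, 102, 103]
t=5: [66, 70, 72, 67, 74, 75, 71]
t=6: [22, 25, 31, 22, 32, 33, 27]
t=7: [90, 84, 78, 89, 76, 73, 83]
t=8: [13, 16, 18, 13, 18, 19, 16]
t=9: [52, 49, 45, 52, 45, 44, 49]
t=10: [101, 97, 92, 101, 92, 89, 97]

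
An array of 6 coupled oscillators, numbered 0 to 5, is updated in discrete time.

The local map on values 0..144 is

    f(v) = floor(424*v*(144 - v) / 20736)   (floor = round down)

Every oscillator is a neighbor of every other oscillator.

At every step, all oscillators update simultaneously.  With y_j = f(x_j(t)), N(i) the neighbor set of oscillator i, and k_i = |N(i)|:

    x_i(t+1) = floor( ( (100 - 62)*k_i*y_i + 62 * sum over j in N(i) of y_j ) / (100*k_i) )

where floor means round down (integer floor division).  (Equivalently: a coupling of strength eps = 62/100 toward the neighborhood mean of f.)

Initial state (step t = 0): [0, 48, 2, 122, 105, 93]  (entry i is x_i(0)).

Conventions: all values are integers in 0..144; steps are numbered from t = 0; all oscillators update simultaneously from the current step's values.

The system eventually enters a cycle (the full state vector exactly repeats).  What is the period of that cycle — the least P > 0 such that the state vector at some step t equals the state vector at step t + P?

Simulating step by step:
t=0: [0, 48, 2, 122, 105, 93]
t=1: [41, 65, 42, 54, 62, 65]
t=2: [94, 98, 94, 97, 98, 98]
t=3: [94, 93, 94, 93, 93, 93]
t=4: [96, 96, 96, 96, 96, 96]
t=5: [94, 94, 94, 94, 94, 94]
t=6: [96, 96, 96, 96, 96, 96]

Answer: 2
Key observation: The state at step 4, [96, 96, 96, 96, 96, 96], reappears at step 6 — and no state repeats earlier — so the cycle the system enters has period 2.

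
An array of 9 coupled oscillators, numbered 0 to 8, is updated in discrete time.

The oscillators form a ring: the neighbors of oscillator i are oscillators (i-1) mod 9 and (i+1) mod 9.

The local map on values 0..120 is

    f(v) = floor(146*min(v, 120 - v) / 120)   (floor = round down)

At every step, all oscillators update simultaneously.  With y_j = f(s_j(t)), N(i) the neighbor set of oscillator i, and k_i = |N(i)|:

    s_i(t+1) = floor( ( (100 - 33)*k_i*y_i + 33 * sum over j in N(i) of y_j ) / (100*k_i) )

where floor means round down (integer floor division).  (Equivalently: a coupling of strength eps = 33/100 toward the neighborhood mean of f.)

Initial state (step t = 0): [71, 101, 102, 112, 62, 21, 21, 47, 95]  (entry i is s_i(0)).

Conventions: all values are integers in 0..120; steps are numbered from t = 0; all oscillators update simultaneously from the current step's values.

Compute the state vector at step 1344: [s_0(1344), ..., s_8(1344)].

Answer: [70, 71, 72, 68, 63, 60, 62, 68, 70]
Key observation: The state at step 18, [71, 70, 70, 68, 63, 60, 62, 68, 72], reappears at step 22: the system is in a cycle of period 4 from step 18 on.  Therefore the state at step 1344 equals the state at step 18 + ((1344 - 18) mod 4) = 20, which is [70, 71, 72, 68, 63, 60, 62, 68, 70].

Derivation:
t=0: [71, 101, 102, 112, 62, 21, 21, 47, 95]
t=1: [48, 28, 19, 21, 52, 32, 30, 47, 39]
t=2: [52, 36, 25, 30, 52, 41, 39, 51, 50]
t=3: [59, 44, 33, 39, 56, 50, 49, 59, 60]
t=4: [68, 53, 43, 49, 63, 61, 61, 69, 72]
t=5: [62, 61, 55, 59, 67, 70, 69, 62, 59]
t=6: [70, 70, 67, 69, 64, 60, 62, 68, 70]
t=7: [60, 60, 63, 63, 67, 71, 69, 63, 60]
t=8: [73, 72, 69, 68, 64, 60, 62, 68, 72]
t=9: [57, 58, 61, 63, 68, 71, 69, 63, 58]
t=10: [69, 70, 70, 68, 63, 60, 62, 68, 69]
t=11: [61, 60, 60, 63, 68, 71, 69, 63, 62]
t=12: [71, 72, 72, 68, 63, 60, 62, 68, 70]
t=13: [59, 58, 58, 63, 68, 71, 69, 63, 60]
t=14: [71, 70, 69, 68, 63, 60, 62, 68, 72]
t=15: [59, 60, 61, 63, 68, 71, 69, 63, 58]
t=16: [71, 72, 71, 68, 63, 60, 62, 68, 70]
t=17: [59, 58, 59, 63, 68, 71, 69, 63, 60]
t=18: [71, 70, 70, 68, 63, 60, 62, 68, 72]
t=19: [59, 59, 60, 63, 68, 71, 69, 63, 58]
t=20: [70, 71, 72, 68, 63, 60, 62, 68, 70]
t=21: [59, 59, 58, 63, 68, 71, 69, 63, 60]
t=22: [71, 70, 70, 68, 63, 60, 62, 68, 72]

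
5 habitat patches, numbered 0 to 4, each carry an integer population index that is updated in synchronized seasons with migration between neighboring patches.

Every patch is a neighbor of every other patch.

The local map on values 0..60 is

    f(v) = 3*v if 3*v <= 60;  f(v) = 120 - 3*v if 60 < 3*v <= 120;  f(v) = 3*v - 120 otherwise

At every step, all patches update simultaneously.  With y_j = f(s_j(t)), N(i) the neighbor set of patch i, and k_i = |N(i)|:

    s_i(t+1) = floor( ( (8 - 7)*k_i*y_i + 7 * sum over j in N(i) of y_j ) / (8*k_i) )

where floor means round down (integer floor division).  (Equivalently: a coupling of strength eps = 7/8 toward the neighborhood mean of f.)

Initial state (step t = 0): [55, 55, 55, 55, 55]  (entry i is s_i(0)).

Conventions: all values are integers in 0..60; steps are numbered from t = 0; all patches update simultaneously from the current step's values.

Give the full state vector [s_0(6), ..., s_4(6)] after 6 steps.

Simulating step by step:
t=0: [55, 55, 55, 55, 55]
t=1: [45, 45, 45, 45, 45]
t=2: [15, 15, 15, 15, 15]
t=3: [45, 45, 45, 45, 45]
t=4: [15, 15, 15, 15, 15]
t=5: [45, 45, 45, 45, 45]
t=6: [15, 15, 15, 15, 15]

Answer: [15, 15, 15, 15, 15]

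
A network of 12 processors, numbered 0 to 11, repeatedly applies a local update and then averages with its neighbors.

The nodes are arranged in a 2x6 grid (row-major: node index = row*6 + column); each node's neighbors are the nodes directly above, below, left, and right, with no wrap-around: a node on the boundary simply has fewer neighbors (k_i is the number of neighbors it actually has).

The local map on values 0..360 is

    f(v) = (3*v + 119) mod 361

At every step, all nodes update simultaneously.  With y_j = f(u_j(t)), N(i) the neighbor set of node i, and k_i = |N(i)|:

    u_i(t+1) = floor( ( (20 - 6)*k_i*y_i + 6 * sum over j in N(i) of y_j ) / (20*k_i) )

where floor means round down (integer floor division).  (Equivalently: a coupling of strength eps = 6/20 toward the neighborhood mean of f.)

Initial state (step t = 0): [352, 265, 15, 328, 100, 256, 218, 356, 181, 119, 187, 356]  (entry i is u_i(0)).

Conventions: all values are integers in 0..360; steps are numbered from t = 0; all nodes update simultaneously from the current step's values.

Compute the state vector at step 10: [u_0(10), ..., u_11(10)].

Simulating step by step:
t=0: [352, 265, 15, 328, 100, 256, 218, 356, 181, 119, 187, 356]
t=1: [100, 170, 166, 47, 91, 139, 65, 127, 249, 144, 251, 145]
t=2: [127, 232, 246, 229, 80, 156, 249, 169, 159, 188, 146, 183]
t=3: [132, 119, 135, 140, 301, 258, 161, 232, 236, 276, 236, 278]
t=4: [161, 121, 153, 193, 255, 199, 205, 111, 121, 196, 149, 203]
t=5: [188, 139, 209, 308, 203, 273, 58, 89, 150, 308, 194, 88]
t=6: [295, 159, 87, 259, 91, 155, 257, 85, 182, 311, 272, 98]
t=7: [257, 195, 84, 159, 82, 168, 161, 79, 249, 300, 190, 101]
t=8: [205, 293, 79, 195, 85, 193, 247, 322, 167, 278, 265, 131]
t=9: [70, 230, 337, 300, 96, 260, 98, 68, 240, 241, 173, 185]
t=10: [251, 130, 83, 229, 107, 177, 134, 251, 130, 153, 241, 287]

Answer: [251, 130, 83, 229, 107, 177, 134, 251, 130, 153, 241, 287]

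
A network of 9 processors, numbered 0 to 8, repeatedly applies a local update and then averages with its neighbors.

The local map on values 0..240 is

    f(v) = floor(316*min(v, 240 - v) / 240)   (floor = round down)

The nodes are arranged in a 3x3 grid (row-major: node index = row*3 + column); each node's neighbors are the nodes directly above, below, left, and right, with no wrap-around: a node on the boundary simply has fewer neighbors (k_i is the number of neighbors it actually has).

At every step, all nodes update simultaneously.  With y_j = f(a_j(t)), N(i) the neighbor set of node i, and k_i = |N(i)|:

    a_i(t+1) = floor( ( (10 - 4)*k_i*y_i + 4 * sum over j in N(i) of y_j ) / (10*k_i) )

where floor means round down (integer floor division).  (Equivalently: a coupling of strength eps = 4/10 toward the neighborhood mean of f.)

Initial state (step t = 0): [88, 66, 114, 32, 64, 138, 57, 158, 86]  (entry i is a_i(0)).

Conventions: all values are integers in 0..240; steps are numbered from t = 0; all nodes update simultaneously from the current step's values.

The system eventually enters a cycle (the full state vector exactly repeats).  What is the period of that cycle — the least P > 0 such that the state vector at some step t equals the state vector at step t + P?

Answer: 14
Key observation: The state at step 27, [150, 150, 150, 150, 150, 150, 150, 150, 150], reappears at step 41 — and no state repeats earlier — so the cycle the system enters has period 14.

Derivation:
t=0: [88, 66, 114, 32, 64, 138, 57, 158, 86]
t=1: [94, 98, 134, 61, 87, 126, 74, 100, 116]
t=2: [115, 127, 139, 92, 117, 144, 100, 127, 147]
t=3: [144, 147, 134, 130, 146, 130, 132, 143, 128]
t=4: [128, 124, 136, 138, 127, 140, 139, 131, 142]
t=5: [145, 148, 138, 137, 144, 133, 134, 140, 132]
t=6: [126, 123, 132, 133, 128, 137, 136, 132, 139]
t=7: [148, 150, 143, 141, 145, 137, 138, 140, 134]
t=8: [122, 120, 126, 128, 126, 133, 132, 131, 136]
t=9: [154, 155, 149, 147, 148, 142, 143, 142, 138]
t=10: [114, 113, 119, 121, 121, 127, 126, 128, 132]
t=11: [150, 150, 152, 154, 153, 149, 150, 147, 144]
t=12: [117, 117, 116, 114, 115, 118, 117, 120, 123]
t=13: [153, 153, 153, 151, 152, 153, 154, 156, 155]
t=14: [114, 114, 114, 115, 114, 113, 113, 111, 111]
t=15: [150, 150, 149, 150, 149, 148, 148, 146, 146]
t=16: [118, 118, 119, 118, 119, 120, 120, 122, 122]
t=17: [155, 155, 156, 155, 155, 157, 156, 155, 155]
t=18: [111, 110, 110, 110, 110, 109, 110, 110, 110]
t=19: [145, 144, 143, 144, 143, 143, 144, 144, 143]
t=20: [125, 126, 126, 126, 126, 127, 126, 126, 126]
t=21: [150, 150, 149, 150, 149, 148, 150, 150, 149]
t=22: [118, 118, 119, 118, 118, 120, 118, 118, 119]
t=23: [155, 155, 156, 155, 155, 157, 155, 155, 156]
t=24: [111, 110, 110, 111, 110, 109, 111, 110, 110]
t=25: [145, 144, 143, 145, 144, 143, 145, 144, 143]
t=26: [125, 126, 126, 125, 126, 126, 125, 126, 126]
t=27: [150, 150, 150, 150, 150, 150, 150, 150, 150]
t=28: [118, 118, 118, 118, 118, 118, 118, 118, 118]
t=29: [155, 155, 155, 155, 155, 155, 155, 155, 155]
t=30: [111, 111, 111, 111, 111, 111, 111, 111, 111]
t=31: [146, 146, 146, 146, 146, 146, 146, 146, 146]
t=32: [123, 123, 123, 123, 123, 123, 123, 123, 123]
t=33: [154, 154, 154, 154, 154, 154, 154, 154, 154]
t=34: [113, 113, 113, 113, 113, 113, 113, 113, 113]
t=35: [148, 148, 148, 148, 148, 148, 148, 148, 148]
t=36: [121, 121, 121, 121, 121, 121, 121, 121, 121]
t=37: [156, 156, 156, 156, 156, 156, 156, 156, 156]
t=38: [110, 110, 110, 110, 110, 110, 110, 110, 110]
t=39: [144, 144, 144, 144, 144, 144, 144, 144, 144]
t=40: [126, 126, 126, 126, 126, 126, 126, 126, 126]
t=41: [150, 150, 150, 150, 150, 150, 150, 150, 150]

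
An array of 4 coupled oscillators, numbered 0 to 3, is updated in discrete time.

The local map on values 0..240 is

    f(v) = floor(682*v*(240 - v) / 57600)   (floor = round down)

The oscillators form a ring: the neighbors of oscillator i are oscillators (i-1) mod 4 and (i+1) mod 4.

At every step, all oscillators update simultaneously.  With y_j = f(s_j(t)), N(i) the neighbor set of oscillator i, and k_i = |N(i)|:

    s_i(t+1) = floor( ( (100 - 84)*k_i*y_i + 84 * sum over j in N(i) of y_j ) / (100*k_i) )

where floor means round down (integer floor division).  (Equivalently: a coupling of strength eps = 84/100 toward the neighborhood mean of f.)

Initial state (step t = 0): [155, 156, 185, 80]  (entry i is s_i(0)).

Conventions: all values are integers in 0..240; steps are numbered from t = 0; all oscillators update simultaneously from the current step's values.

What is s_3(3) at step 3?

Answer: s_3(3) = 147

Derivation:
t=0: [155, 156, 185, 80]
t=1: [153, 140, 147, 139]
t=2: [164, 159, 164, 160]
t=3: [150, 147, 150, 147]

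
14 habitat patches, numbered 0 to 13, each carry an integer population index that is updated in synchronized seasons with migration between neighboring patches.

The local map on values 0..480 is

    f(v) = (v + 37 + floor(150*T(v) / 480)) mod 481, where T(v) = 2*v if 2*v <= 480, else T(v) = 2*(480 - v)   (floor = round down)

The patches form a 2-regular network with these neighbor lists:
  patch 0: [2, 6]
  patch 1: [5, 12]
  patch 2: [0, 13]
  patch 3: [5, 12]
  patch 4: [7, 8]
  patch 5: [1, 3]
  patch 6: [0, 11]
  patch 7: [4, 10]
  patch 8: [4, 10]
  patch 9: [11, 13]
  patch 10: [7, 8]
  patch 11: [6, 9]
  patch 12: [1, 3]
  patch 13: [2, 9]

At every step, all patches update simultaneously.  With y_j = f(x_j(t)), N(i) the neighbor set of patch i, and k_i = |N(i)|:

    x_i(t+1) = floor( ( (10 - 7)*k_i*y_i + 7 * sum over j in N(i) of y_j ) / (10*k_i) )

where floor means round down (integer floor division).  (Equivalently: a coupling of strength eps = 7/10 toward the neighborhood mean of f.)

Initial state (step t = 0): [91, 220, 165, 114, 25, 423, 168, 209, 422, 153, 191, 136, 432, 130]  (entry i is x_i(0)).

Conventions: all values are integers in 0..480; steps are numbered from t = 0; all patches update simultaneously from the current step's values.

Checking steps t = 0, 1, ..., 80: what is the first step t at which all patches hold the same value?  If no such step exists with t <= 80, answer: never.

Answer: never
Key observation: The state at step 24 reappears at step 29 — the system is in a cycle of period 5 from step 24 on.  No step 0..29 is synchronized, and the cycle repeats forever, so no step up to 80 (or ever) has all patches equal.

Derivation:
t=0: [91, 220, 165, 114, 25, 423, 168, 209, 422, 153, 191, 136, 432, 130]  (not all equal)
t=1: [270, 129, 242, 77, 159, 219, 247, 261, 152, 262, 240, 285, 221, 280]  (not all equal)
t=2: [431, 349, 436, 324, 339, 260, 437, 382, 337, 440, 379, 435, 261, 434]  (not all equal)
t=3: [18, 443, 17, 441, 469, 453, 18, 474, 468, 19, 473, 19, 453, 19]  (not all equal)
t=4: [65, 24, 65, 23, 31, 22, 66, 32, 31, 67, 32, 66, 22, 65]  (not all equal)
t=5: [142, 73, 142, 72, 87, 74, 143, 88, 87, 143, 88, 144, 74, 143]  (not all equal)
t=6: [267, 156, 267, 156, 178, 155, 269, 179, 178, 269, 179, 269, 155, 268]  (not all equal)
t=7: [437, 288, 437, 288, 326, 289, 437, 326, 326, 437, 326, 437, 289, 437]  (not all equal)
t=8: [19, 445, 19, 445, 459, 445, 19, 459, 459, 19, 459, 19, 445, 19]  (not all equal)
t=9: [67, 22, 67, 22, 28, 22, 67, 28, 28, 67, 28, 67, 22, 67]  (not all equal)
t=10: [145, 72, 145, 72, 82, 72, 145, 82, 82, 145, 82, 145, 72, 145]  (not all equal)
t=11: [272, 154, 272, 154, 170, 154, 272, 170, 170, 272, 170, 272, 154, 272]  (not all equal)
t=12: [439, 287, 439, 287, 313, 287, 439, 313, 313, 439, 313, 439, 287, 439]  (not all equal)
t=13: [20, 444, 20, 444, 454, 444, 20, 454, 454, 20, 454, 20, 444, 20]  (not all equal)
t=14: [69, 22, 69, 22, 26, 22, 69, 26, 26, 69, 26, 69, 22, 69]  (not all equal)
t=15: [149, 72, 149, 72, 79, 72, 149, 79, 79, 149, 79, 149, 72, 149]  (not all equal)
t=16: [279, 154, 279, 154, 165, 154, 279, 165, 165, 279, 165, 279, 154, 279]  (not all equal)
t=17: [441, 287, 441, 287, 305, 287, 441, 305, 305, 441, 305, 441, 287, 441]  (not all equal)
t=18: [21, 444, 21, 444, 451, 444, 21, 451, 451, 21, 451, 21, 444, 21]  (not all equal)
t=19: [71, 22, 71, 22, 25, 22, 71, 25, 25, 71, 25, 71, 22, 71]  (not all equal)
t=20: [152, 72, 152, 72, 77, 72, 152, 77, 77, 152, 77, 152, 72, 152]  (not all equal)
t=21: [284, 154, 284, 154, 162, 154, 284, 162, 162, 284, 162, 284, 154, 284]  (not all equal)
t=22: [443, 287, 443, 287, 300, 287, 443, 300, 300, 443, 300, 443, 287, 443]  (not all equal)
t=23: [22, 444, 22, 444, 449, 444, 22, 449, 449, 22, 449, 22, 444, 22]  (not all equal)
t=24: [72, 22, 72, 22, 24, 22, 72, 24, 24, 72, 24, 72, 22, 72]  (not all equal)
t=25: [154, 72, 154, 72, 76, 72, 154, 76, 76, 154, 76, 154, 72, 154]  (not all equal)
t=26: [287, 154, 287, 154, 160, 154, 287, 160, 160, 287, 160, 287, 154, 287]  (not all equal)
t=27: [444, 287, 444, 287, 297, 287, 444, 297, 297, 444, 297, 444, 287, 444]  (not all equal)
t=28: [22, 444, 22, 444, 448, 444, 22, 448, 448, 22, 448, 22, 444, 22]  (not all equal)
t=29: [72, 22, 72, 22, 24, 22, 72, 24, 24, 72, 24, 72, 22, 72]  (not all equal)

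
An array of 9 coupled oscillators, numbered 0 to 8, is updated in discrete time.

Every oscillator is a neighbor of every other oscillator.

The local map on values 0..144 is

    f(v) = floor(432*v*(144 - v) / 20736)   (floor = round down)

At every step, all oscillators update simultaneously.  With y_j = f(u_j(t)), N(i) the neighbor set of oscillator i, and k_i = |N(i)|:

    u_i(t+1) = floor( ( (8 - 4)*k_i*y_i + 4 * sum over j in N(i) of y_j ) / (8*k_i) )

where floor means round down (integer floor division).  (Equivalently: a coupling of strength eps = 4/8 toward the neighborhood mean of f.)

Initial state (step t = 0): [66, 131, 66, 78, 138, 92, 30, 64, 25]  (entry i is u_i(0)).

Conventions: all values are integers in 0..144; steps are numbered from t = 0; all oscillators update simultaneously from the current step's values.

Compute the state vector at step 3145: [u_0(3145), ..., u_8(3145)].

Simulating step by step:
t=0: [66, 131, 66, 78, 138, 92, 30, 64, 25]
t=1: [91, 59, 91, 91, 51, 87, 75, 90, 71]
t=2: [101, 103, 101, 101, 100, 102, 104, 101, 104]
t=3: [89, 88, 89, 89, 89, 88, 87, 89, 87]
t=4: [101, 101, 101, 101, 101, 101, 102, 101, 102]
t=5: [89, 89, 89, 89, 89, 89, 89, 89, 89]
t=6: [101, 101, 101, 101, 101, 101, 101, 101, 101]
t=7: [90, 90, 90, 90, 90, 90, 90, 90, 90]
t=8: [101, 101, 101, 101, 101, 101, 101, 101, 101]

Answer: [90, 90, 90, 90, 90, 90, 90, 90, 90]
Key observation: The state at step 6, [101, 101, 101, 101, 101, 101, 101, 101, 101], reappears at step 8: the system is in a cycle of period 2 from step 6 on.  Therefore the state at step 3145 equals the state at step 6 + ((3145 - 6) mod 2) = 7, which is [90, 90, 90, 90, 90, 90, 90, 90, 90].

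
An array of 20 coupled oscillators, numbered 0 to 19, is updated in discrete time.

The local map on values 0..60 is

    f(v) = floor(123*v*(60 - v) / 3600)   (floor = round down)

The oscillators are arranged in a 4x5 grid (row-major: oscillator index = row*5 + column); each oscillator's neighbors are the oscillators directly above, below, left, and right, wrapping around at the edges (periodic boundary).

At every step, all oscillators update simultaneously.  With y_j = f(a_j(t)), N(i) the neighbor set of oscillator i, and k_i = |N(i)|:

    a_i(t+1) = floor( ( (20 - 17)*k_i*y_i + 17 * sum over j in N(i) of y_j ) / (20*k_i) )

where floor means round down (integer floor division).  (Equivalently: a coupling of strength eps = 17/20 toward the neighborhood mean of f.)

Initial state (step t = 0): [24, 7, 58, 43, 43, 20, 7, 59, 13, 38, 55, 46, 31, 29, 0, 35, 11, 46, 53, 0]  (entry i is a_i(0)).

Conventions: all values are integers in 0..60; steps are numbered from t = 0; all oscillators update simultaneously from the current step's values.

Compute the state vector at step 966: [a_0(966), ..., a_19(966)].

Simulating step by step:
t=0: [24, 7, 58, 43, 43, 20, 7, 59, 13, 38, 55, 46, 31, 29, 0, 35, 11, 46, 53, 0]
t=1: [23, 14, 13, 16, 20, 20, 15, 14, 20, 19, 17, 17, 20, 17, 14, 16, 20, 16, 17, 13]
t=2: [25, 24, 22, 24, 25, 25, 23, 23, 24, 25, 24, 25, 24, 24, 23, 24, 24, 24, 23, 23]
t=3: [29, 28, 28, 28, 29, 29, 29, 28, 29, 29, 29, 29, 29, 29, 29, 29, 29, 28, 29, 29]
t=4: [30, 30, 30, 30, 30, 30, 30, 30, 30, 30, 30, 30, 30, 30, 30, 30, 30, 30, 30, 30]
t=5: [30, 30, 30, 30, 30, 30, 30, 30, 30, 30, 30, 30, 30, 30, 30, 30, 30, 30, 30, 30]

Answer: [30, 30, 30, 30, 30, 30, 30, 30, 30, 30, 30, 30, 30, 30, 30, 30, 30, 30, 30, 30]
Key observation: The state at step 4, [30, 30, 30, 30, 30, 30, 30, 30, 30, 30, 30, 30, 30, 30, 30, 30, 30, 30, 30, 30], reappears at step 5: the system is in a cycle of period 1 from step 4 on.  Therefore the state at step 966 equals the state at step 4 + ((966 - 4) mod 1) = 4, which is [30, 30, 30, 30, 30, 30, 30, 30, 30, 30, 30, 30, 30, 30, 30, 30, 30, 30, 30, 30].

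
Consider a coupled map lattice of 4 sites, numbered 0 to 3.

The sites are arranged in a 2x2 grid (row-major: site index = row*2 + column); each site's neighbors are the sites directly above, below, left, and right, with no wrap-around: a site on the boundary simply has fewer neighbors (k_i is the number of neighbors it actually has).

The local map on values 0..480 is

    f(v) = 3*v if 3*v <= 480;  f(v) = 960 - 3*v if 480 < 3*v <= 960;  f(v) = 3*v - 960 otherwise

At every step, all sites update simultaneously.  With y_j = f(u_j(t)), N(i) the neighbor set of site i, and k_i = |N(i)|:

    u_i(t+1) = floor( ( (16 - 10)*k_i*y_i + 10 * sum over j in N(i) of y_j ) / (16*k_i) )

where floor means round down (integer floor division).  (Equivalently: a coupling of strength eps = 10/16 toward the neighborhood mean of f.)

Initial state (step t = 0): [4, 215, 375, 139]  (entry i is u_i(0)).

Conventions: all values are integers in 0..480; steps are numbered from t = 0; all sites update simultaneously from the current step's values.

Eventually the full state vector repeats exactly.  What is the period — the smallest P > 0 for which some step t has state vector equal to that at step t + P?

Answer: 20
Key observation: The state at step 46, [328, 361, 328, 361], reappears at step 66 — and no state repeats earlier — so the cycle the system enters has period 20.

Derivation:
t=0: [4, 215, 375, 139]
t=1: [154, 252, 195, 306]
t=2: [354, 234, 298, 196]
t=3: [139, 244, 172, 240]
t=4: [366, 290, 371, 300]
t=5: [127, 95, 119, 98]
t=6: [343, 317, 344, 310]
t=7: [51, 34, 57, 36]
t=8: [142, 119, 145, 125]
t=9: [407, 384, 413, 388]
t=10: [245, 217, 249, 223]
t=11: [247, 277, 241, 272]
t=12: [196, 161, 202, 168]
t=13: [399, 437, 391, 430]
t=14: [265, 308, 257, 300]
t=15: [132, 83, 141, 92]
t=16: [358, 303, 368, 313]
t=17: [103, 61, 96, 68]
t=18: [263, 228, 268, 223]
t=19: [199, 247, 202, 244]
t=20: [315, 266, 317, 264]
t=21: [59, 117, 60, 116]
t=22: [232, 295, 231, 296]
t=23: [205, 133, 205, 133]
t=24: [361, 382, 361, 382]
t=25: [142, 166, 142, 166]
t=26: [437, 450, 437, 450]
t=27: [363, 377, 363, 377]
t=28: [142, 157, 142, 157]
t=29: [440, 456, 440, 456]
t=30: [375, 393, 375, 393]
t=31: [181, 202, 181, 202]
t=32: [397, 373, 397, 373]
t=33: [208, 181, 208, 181]
t=34: [361, 391, 361, 391]
t=35: [151, 184, 151, 184]
t=36: [438, 422, 438, 422]
t=37: [339, 321, 339, 321]
t=38: [40, 19, 40, 19]
t=39: [100, 76, 100, 76]
t=40: [277, 250, 277, 250]
t=41: [154, 184, 154, 184]
t=42: [445, 424, 445, 424]
t=43: [355, 331, 355, 331]
t=44: [82, 55, 82, 55]
t=45: [220, 190, 220, 190]
t=46: [328, 361, 328, 361]
t=47: [54, 92, 54, 92]
t=48: [197, 240, 197, 240]
t=49: [328, 280, 328, 280]
t=50: [54, 90, 54, 90]
t=51: [195, 236, 195, 236]
t=52: [336, 290, 336, 290]
t=53: [61, 76, 61, 76]
t=54: [197, 213, 197, 213]
t=55: [354, 336, 354, 336]
t=56: [85, 64, 85, 64]
t=57: [235, 211, 235, 211]
t=58: [277, 304, 277, 304]
t=59: [103, 73, 103, 73]
t=60: [280, 247, 280, 247]
t=61: [150, 188, 150, 188]
t=62: [433, 412, 433, 412]
t=63: [319, 295, 319, 295]
t=64: [25, 52, 25, 52]
t=65: [100, 130, 100, 130]
t=66: [328, 361, 328, 361]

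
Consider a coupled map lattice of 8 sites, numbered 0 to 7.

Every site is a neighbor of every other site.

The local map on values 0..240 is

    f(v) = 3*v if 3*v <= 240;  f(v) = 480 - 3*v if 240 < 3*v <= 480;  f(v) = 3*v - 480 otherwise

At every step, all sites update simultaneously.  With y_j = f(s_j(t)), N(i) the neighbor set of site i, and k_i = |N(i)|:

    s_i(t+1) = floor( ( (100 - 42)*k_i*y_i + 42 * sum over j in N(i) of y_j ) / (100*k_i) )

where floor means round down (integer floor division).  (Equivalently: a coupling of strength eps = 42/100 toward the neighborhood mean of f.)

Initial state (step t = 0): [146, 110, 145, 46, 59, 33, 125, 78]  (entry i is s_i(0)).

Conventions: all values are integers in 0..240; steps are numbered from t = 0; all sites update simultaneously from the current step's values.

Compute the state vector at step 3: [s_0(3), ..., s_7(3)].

Answer: [99, 163, 96, 149, 179, 98, 107, 168]

Derivation:
t=0: [146, 110, 145, 46, 59, 33, 125, 78]
t=1: [81, 137, 82, 131, 151, 110, 114, 181]
t=2: [183, 96, 181, 105, 74, 138, 132, 93]
t=3: [99, 163, 96, 149, 179, 98, 107, 168]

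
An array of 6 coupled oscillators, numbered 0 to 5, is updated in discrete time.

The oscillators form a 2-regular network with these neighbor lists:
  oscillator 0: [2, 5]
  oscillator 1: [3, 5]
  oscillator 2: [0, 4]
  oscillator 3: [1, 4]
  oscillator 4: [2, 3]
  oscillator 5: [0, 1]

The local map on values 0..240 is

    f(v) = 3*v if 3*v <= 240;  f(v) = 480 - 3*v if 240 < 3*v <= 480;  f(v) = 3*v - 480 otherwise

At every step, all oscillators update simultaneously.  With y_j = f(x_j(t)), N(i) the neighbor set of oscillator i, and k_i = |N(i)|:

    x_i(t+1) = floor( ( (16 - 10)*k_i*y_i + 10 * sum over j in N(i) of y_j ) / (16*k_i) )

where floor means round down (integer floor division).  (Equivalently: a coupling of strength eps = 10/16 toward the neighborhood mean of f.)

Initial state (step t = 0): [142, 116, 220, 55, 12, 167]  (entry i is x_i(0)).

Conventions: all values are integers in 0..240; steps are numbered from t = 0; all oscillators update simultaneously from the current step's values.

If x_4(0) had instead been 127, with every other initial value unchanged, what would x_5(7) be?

Simulating step by step:
t=0: [142, 116, 220, 55, 127, 167]
t=1: [83, 107, 115, 134, 144, 66]
t=2: [190, 145, 137, 93, 84, 196]
t=3: [89, 113, 125, 160, 169, 82]
t=4: [185, 126, 114, 52, 42, 198]
t=5: [106, 122, 114, 129, 139, 98]
t=6: [162, 129, 122, 90, 95, 156]
t=7: [41, 104, 105, 168, 174, 35]

Answer: x_5(7) = 35
Key observation: This trace re-runs the system from the modified initial state.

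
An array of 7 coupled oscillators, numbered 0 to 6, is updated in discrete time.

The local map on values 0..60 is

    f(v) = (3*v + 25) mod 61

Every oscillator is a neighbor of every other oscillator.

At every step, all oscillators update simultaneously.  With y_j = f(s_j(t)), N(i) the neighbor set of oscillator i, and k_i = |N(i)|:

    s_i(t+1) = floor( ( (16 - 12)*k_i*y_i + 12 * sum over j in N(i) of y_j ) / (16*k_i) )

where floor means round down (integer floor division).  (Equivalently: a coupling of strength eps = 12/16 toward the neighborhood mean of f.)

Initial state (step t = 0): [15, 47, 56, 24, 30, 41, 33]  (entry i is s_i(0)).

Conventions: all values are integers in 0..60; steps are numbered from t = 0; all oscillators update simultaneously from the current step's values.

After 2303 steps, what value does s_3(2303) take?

Answer: s_3(2303) = 41
Key observation: The state at step 4, [26, 26, 26, 26, 26, 26, 26], reappears at step 14: the system is in a cycle of period 10 from step 4 on.  Therefore the state at step 2303 equals the state at step 4 + ((2303 - 4) mod 10) = 13, which is [41, 41, 41, 41, 41, 41, 41].

Derivation:
t=0: [15, 47, 56, 24, 30, 41, 33]
t=1: [23, 28, 23, 27, 29, 25, 22]
t=2: [39, 40, 39, 40, 41, 39, 38]
t=3: [21, 21, 21, 21, 21, 21, 20]
t=4: [26, 26, 26, 26, 26, 26, 26]
t=5: [42, 42, 42, 42, 42, 42, 42]
t=6: [29, 29, 29, 29, 29, 29, 29]
t=7: [51, 51, 51, 51, 51, 51, 51]
t=8: [56, 56, 56, 56, 56, 56, 56]
t=9: [10, 10, 10, 10, 10, 10, 10]
t=10: [55, 55, 55, 55, 55, 55, 55]
t=11: [7, 7, 7, 7, 7, 7, 7]
t=12: [46, 46, 46, 46, 46, 46, 46]
t=13: [41, 41, 41, 41, 41, 41, 41]
t=14: [26, 26, 26, 26, 26, 26, 26]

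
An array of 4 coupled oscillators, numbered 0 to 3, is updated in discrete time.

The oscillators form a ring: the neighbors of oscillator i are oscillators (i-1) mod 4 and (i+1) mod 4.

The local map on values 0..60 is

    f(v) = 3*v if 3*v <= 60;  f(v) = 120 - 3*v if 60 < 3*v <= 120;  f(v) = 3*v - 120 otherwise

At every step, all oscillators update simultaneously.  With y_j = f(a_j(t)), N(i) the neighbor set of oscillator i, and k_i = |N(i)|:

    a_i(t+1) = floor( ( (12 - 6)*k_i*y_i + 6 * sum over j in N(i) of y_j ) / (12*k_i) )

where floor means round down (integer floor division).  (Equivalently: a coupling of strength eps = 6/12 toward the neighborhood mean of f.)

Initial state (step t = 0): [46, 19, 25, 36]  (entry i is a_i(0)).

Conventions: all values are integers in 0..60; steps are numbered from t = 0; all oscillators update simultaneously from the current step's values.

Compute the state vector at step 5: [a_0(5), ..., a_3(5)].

Simulating step by step:
t=0: [46, 19, 25, 36]
t=1: [26, 44, 39, 21]
t=2: [38, 17, 18, 39]
t=3: [16, 40, 40, 16]
t=4: [36, 12, 12, 36]
t=5: [18, 30, 30, 18]

Answer: [18, 30, 30, 18]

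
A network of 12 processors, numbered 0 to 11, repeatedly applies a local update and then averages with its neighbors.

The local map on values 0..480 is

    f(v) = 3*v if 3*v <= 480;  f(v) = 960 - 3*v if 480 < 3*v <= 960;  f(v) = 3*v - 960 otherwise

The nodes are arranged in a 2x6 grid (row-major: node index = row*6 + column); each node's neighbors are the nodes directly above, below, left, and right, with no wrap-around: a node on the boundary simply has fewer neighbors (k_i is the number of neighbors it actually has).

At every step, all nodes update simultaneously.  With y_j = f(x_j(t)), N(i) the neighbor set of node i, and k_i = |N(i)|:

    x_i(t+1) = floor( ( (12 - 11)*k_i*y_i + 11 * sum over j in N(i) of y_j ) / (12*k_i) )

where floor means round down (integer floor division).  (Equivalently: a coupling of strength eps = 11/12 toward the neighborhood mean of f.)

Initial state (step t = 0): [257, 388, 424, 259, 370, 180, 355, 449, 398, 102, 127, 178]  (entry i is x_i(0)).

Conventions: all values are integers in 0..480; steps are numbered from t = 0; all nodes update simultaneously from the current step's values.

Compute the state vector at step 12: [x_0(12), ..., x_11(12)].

Answer: [57, 253, 23, 86, 99, 228, 371, 58, 171, 38, 190, 161]

Derivation:
t=0: [257, 388, 424, 259, 370, 180, 355, 449, 398, 102, 127, 178]
t=1: [157, 288, 215, 249, 313, 299, 272, 198, 326, 269, 301, 402]
t=2: [149, 360, 126, 167, 103, 127, 395, 109, 256, 100, 133, 75]
t=3: [195, 362, 267, 339, 404, 276, 373, 191, 323, 345, 288, 376]
t=4: [161, 291, 71, 153, 108, 203, 362, 122, 190, 55, 159, 118]
t=5: [137, 329, 303, 252, 420, 340, 396, 214, 259, 418, 297, 409]
t=6: [151, 240, 130, 214, 126, 264, 353, 160, 217, 163, 268, 81]
t=7: [193, 424, 297, 405, 227, 298, 435, 238, 435, 278, 346, 168]
t=8: [332, 238, 284, 166, 145, 342, 316, 326, 163, 217, 269, 104]
t=9: [121, 70, 369, 298, 244, 347, 25, 224, 172, 357, 335, 126]
t=10: [160, 261, 232, 154, 77, 284, 304, 246, 203, 178, 222, 89]
t=11: [143, 309, 324, 319, 283, 237, 325, 194, 307, 373, 306, 206]
t=12: [57, 253, 23, 86, 99, 228, 371, 58, 171, 38, 190, 161]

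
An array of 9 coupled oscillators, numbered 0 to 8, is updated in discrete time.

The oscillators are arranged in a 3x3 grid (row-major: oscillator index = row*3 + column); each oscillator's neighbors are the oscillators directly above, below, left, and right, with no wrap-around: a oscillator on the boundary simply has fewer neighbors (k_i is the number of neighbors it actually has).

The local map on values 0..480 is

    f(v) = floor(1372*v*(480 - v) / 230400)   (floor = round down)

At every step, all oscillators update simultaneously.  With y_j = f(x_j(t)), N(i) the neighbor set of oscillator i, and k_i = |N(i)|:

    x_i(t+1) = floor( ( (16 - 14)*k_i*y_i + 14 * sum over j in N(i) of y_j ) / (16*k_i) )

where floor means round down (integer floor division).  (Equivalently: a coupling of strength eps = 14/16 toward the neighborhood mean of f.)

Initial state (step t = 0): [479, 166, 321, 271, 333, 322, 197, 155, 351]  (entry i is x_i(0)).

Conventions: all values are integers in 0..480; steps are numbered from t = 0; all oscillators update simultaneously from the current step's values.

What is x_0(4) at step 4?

Simulating step by step:
t=0: [479, 166, 321, 271, 333, 322, 197, 155, 351]
t=1: [283, 212, 305, 224, 309, 289, 319, 297, 296]
t=2: [338, 322, 331, 319, 330, 319, 328, 315, 325]
t=3: [301, 292, 302, 293, 303, 296, 305, 297, 306]
t=4: [325, 320, 324, 319, 324, 319, 323, 318, 322]

Answer: x_0(4) = 325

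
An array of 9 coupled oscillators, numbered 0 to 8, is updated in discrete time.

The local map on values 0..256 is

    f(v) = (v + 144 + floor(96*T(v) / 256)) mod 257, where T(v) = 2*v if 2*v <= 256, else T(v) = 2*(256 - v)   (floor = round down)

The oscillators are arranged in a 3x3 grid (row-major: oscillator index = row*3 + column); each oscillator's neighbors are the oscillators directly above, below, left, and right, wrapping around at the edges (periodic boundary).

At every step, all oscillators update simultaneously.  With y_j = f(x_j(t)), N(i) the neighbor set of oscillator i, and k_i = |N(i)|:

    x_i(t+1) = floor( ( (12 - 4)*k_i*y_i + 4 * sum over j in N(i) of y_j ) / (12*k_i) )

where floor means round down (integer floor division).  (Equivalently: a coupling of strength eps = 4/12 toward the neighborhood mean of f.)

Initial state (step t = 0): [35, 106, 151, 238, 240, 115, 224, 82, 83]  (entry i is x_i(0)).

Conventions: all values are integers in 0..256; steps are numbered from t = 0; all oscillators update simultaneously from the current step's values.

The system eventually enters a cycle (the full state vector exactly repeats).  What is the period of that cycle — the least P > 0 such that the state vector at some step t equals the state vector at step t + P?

Simulating step by step:
t=0: [35, 106, 151, 238, 240, 115, 224, 82, 83]
t=1: [175, 88, 110, 139, 120, 94, 123, 51, 52]
t=2: [109, 71, 90, 106, 101, 77, 126, 194, 195]
t=3: [70, 33, 49, 70, 61, 39, 104, 110, 109]
t=4: [48, 181, 194, 51, 208, 188, 60, 102, 100]
t=5: [213, 128, 129, 216, 133, 130, 215, 90, 88]
t=6: [128, 107, 106, 129, 107, 107, 117, 62, 60]
t=7: [103, 91, 90, 103, 91, 91, 120, 208, 206]
t=8: [65, 54, 53, 66, 54, 54, 97, 113, 113]
t=9: [44, 205, 204, 45, 205, 205, 51, 107, 107]
t=10: [206, 132, 132, 207, 133, 133, 204, 96, 96]
t=11: [127, 108, 108, 127, 108, 108, 117, 70, 70]
t=12: [102, 73, 73, 102, 73, 73, 80, 27, 27]
t=13: [53, 33, 33, 53, 33, 33, 60, 147, 147]
t=14: [231, 196, 196, 231, 196, 196, 224, 140, 140]
t=15: [134, 127, 127, 134, 127, 127, 131, 118, 118]
t=16: [111, 107, 107, 111, 107, 107, 108, 97, 97]
t=17: [79, 73, 73, 79, 73, 73, 73, 60, 60]
t=18: [22, 34, 34, 22, 34, 34, 55, 190, 190]
t=19: [190, 194, 194, 190, 194, 194, 211, 148, 148]
t=20: [126, 126, 126, 126, 126, 126, 127, 119, 119]
t=21: [107, 106, 106, 107, 106, 106, 106, 98, 98]
t=22: [73, 71, 71, 73, 71, 71, 70, 61, 61]
t=23: [13, 31, 31, 13, 31, 31, 50, 190, 190]
t=24: [176, 189, 189, 176, 189, 189, 202, 146, 146]
t=25: [124, 124, 124, 124, 124, 124, 125, 118, 118]
t=26: [104, 103, 103, 104, 103, 103, 102, 95, 95]
t=27: [68, 66, 66, 68, 66, 66, 63, 56, 56]
t=28: [26, 22, 22, 26, 22, 22, 210, 203, 203]
t=29: [183, 178, 178, 183, 178, 178, 140, 138, 138]
t=30: [123, 122, 122, 123, 122, 122, 115, 114, 114]
t=31: [100, 99, 99, 100, 99, 99, 90, 88, 88]
t=32: [60, 58, 58, 60, 58, 58, 46, 44, 44]
t=33: [246, 243, 243, 246, 243, 243, 227, 225, 225]
t=34: [139, 138, 138, 139, 138, 138, 135, 135, 135]
t=35: [112, 112, 112, 112, 112, 112, 112, 112, 112]
t=36: [83, 83, 83, 83, 83, 83, 83, 83, 83]
t=37: [32, 32, 32, 32, 32, 32, 32, 32, 32]
t=38: [200, 200, 200, 200, 200, 200, 200, 200, 200]
t=39: [129, 129, 129, 129, 129, 129, 129, 129, 129]
t=40: [111, 111, 111, 111, 111, 111, 111, 111, 111]
t=41: [81, 81, 81, 81, 81, 81, 81, 81, 81]
t=42: [28, 28, 28, 28, 28, 28, 28, 28, 28]
t=43: [193, 193, 193, 193, 193, 193, 193, 193, 193]
t=44: [127, 127, 127, 127, 127, 127, 127, 127, 127]
t=45: [109, 109, 109, 109, 109, 109, 109, 109, 109]
t=46: [77, 77, 77, 77, 77, 77, 77, 77, 77]
t=47: [21, 21, 21, 21, 21, 21, 21, 21, 21]
t=48: [180, 180, 180, 180, 180, 180, 180, 180, 180]
t=49: [124, 124, 124, 124, 124, 124, 124, 124, 124]
t=50: [104, 104, 104, 104, 104, 104, 104, 104, 104]
t=51: [69, 69, 69, 69, 69, 69, 69, 69, 69]
t=52: [7, 7, 7, 7, 7, 7, 7, 7, 7]
t=53: [156, 156, 156, 156, 156, 156, 156, 156, 156]
t=54: [118, 118, 118, 118, 118, 118, 118, 118, 118]
t=55: [93, 93, 93, 93, 93, 93, 93, 93, 93]
t=56: [49, 49, 49, 49, 49, 49, 49, 49, 49]
t=57: [229, 229, 229, 229, 229, 229, 229, 229, 229]
t=58: [136, 136, 136, 136, 136, 136, 136, 136, 136]
t=59: [113, 113, 113, 113, 113, 113, 113, 113, 113]
t=60: [84, 84, 84, 84, 84, 84, 84, 84, 84]
t=61: [34, 34, 34, 34, 34, 34, 34, 34, 34]
t=62: [203, 203, 203, 203, 203, 203, 203, 203, 203]
t=63: [129, 129, 129, 129, 129, 129, 129, 129, 129]

Answer: 24
Key observation: The state at step 39, [129, 129, 129, 129, 129, 129, 129, 129, 129], reappears at step 63 — and no state repeats earlier — so the cycle the system enters has period 24.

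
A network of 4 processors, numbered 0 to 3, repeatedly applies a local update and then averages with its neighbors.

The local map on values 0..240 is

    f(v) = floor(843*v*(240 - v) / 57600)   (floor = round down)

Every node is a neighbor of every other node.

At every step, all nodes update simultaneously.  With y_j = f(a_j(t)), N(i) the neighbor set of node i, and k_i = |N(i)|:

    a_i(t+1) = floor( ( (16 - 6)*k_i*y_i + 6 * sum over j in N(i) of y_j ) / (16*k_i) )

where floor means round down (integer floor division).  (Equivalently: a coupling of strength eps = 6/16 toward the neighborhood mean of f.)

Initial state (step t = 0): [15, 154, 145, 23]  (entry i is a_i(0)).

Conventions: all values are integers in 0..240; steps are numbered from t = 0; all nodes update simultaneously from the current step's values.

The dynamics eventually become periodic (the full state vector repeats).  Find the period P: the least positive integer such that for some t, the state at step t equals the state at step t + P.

Simulating step by step:
t=0: [15, 154, 145, 23]
t=1: [89, 161, 165, 101]
t=2: [194, 189, 186, 198]
t=3: [132, 137, 140, 127]
t=4: [207, 206, 205, 208]
t=5: [99, 101, 102, 98]
t=6: [204, 204, 205, 203]
t=7: [107, 107, 106, 108]
t=8: [207, 207, 207, 207]
t=9: [99, 99, 99, 99]
t=10: [204, 204, 204, 204]
t=11: [107, 107, 107, 107]
t=12: [208, 208, 208, 208]
t=13: [97, 97, 97, 97]
t=14: [203, 203, 203, 203]
t=15: [109, 109, 109, 109]
t=16: [208, 208, 208, 208]

Answer: 4
Key observation: The state at step 12, [208, 208, 208, 208], reappears at step 16 — and no state repeats earlier — so the cycle the system enters has period 4.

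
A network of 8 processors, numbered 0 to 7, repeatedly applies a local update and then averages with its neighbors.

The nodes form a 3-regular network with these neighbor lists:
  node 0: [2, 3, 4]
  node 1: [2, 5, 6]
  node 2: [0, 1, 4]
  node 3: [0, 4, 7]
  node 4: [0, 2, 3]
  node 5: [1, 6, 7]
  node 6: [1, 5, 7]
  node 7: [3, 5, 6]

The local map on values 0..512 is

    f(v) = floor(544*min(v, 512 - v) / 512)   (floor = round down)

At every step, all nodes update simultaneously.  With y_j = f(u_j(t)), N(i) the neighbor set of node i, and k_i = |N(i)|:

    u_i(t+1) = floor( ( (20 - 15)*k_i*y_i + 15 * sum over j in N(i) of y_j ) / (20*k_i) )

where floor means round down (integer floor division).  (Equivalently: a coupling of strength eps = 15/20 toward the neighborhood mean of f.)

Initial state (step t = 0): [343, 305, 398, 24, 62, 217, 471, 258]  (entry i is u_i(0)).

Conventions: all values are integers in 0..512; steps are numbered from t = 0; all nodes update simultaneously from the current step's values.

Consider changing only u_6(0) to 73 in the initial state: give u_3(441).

Simulating step by step:
t=0: [343, 305, 398, 24, 62, 217, 73, 258]
t=1: [97, 161, 146, 134, 97, 198, 198, 150]
t=2: [125, 186, 133, 126, 125, 187, 187, 180]
t=3: [134, 183, 150, 147, 134, 196, 196, 180]
t=4: [149, 192, 159, 157, 149, 200, 200, 190]
t=5: [162, 199, 172, 170, 162, 207, 207, 197]
t=6: [176, 207, 184, 183, 176, 214, 214, 206]
t=7: [190, 217, 197, 196, 190, 222, 222, 216]
t=8: [204, 227, 210, 209, 204, 232, 232, 226]
t=9: [219, 239, 224, 223, 219, 243, 243, 238]
t=10: [234, 251, 238, 238, 234, 255, 255, 251]
t=11: [250, 264, 253, 253, 250, 268, 268, 264]
t=12: [266, 262, 265, 265, 266, 261, 261, 262]
t=13: [261, 264, 262, 262, 261, 265, 265, 264]
t=14: [265, 263, 265, 265, 265, 262, 262, 263]
t=15: [262, 264, 262, 262, 262, 264, 264, 264]
t=16: [265, 263, 264, 264, 265, 263, 263, 263]
t=17: [262, 263, 262, 262, 262, 264, 264, 263]
t=18: [265, 263, 264, 264, 265, 263, 263, 263]

Answer: u_3(441) = 262
Key observation: The state at step 16, [265, 263, 264, 264, 265, 263, 263, 263], reappears at step 18: the system is in a cycle of period 2 from step 16 on.  Therefore the state at step 441 equals the state at step 16 + ((441 - 16) mod 2) = 17, which is [262, 263, 262, 262, 262, 264, 264, 263].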